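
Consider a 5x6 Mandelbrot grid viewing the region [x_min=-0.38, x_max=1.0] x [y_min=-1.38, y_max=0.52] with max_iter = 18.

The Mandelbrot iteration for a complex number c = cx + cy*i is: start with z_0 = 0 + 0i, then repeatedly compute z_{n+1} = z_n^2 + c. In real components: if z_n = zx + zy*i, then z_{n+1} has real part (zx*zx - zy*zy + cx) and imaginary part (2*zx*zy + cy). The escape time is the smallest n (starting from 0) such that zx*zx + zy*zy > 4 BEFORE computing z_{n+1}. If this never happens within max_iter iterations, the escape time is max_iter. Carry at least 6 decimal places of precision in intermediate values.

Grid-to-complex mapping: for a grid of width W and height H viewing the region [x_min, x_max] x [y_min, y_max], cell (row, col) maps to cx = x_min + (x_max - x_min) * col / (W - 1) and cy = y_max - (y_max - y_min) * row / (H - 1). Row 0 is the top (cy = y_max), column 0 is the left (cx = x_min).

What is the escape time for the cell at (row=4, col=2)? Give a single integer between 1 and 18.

Answer: 3

Derivation:
z_0 = 0 + 0i, c = 0.3100 + -1.0000i
Iter 1: z = 0.3100 + -1.0000i, |z|^2 = 1.0961
Iter 2: z = -0.5939 + -1.6200i, |z|^2 = 2.9771
Iter 3: z = -1.9617 + 0.9242i, |z|^2 = 4.7024
Escaped at iteration 3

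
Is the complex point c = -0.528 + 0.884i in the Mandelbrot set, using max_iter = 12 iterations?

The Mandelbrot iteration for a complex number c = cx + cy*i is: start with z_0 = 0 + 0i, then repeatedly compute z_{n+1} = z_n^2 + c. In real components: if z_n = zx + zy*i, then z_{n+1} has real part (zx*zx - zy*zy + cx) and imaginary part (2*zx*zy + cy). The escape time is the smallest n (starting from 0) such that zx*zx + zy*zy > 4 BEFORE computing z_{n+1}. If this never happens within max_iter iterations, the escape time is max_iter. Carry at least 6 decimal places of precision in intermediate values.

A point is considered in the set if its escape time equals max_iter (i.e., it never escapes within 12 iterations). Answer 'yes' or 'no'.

z_0 = 0 + 0i, c = -0.5280 + 0.8840i
Iter 1: z = -0.5280 + 0.8840i, |z|^2 = 1.0602
Iter 2: z = -1.0307 + -0.0495i, |z|^2 = 1.0647
Iter 3: z = 0.5318 + 0.9860i, |z|^2 = 1.2551
Iter 4: z = -1.2174 + 1.9328i, |z|^2 = 5.2180
Escaped at iteration 4

Answer: no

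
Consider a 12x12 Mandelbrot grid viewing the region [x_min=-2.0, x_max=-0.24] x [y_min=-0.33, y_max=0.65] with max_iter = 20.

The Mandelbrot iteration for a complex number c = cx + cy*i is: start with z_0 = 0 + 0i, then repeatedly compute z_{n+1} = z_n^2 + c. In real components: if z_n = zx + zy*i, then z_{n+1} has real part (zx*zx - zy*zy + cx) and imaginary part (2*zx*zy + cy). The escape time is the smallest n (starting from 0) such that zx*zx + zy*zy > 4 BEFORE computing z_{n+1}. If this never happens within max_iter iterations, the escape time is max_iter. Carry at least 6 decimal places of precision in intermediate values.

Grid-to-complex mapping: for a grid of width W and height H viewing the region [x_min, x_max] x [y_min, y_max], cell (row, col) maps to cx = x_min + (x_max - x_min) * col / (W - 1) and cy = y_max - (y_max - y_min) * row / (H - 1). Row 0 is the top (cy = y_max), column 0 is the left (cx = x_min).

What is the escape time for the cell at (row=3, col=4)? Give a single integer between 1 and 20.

Answer: 5

Derivation:
z_0 = 0 + 0i, c = -1.3600 + 0.3827i
Iter 1: z = -1.3600 + 0.3827i, |z|^2 = 1.9961
Iter 2: z = 0.3431 + -0.6583i, |z|^2 = 0.5511
Iter 3: z = -1.6756 + -0.0690i, |z|^2 = 2.8125
Iter 4: z = 1.4429 + 0.6140i, |z|^2 = 2.4591
Iter 5: z = 0.3450 + 2.1547i, |z|^2 = 4.7618
Escaped at iteration 5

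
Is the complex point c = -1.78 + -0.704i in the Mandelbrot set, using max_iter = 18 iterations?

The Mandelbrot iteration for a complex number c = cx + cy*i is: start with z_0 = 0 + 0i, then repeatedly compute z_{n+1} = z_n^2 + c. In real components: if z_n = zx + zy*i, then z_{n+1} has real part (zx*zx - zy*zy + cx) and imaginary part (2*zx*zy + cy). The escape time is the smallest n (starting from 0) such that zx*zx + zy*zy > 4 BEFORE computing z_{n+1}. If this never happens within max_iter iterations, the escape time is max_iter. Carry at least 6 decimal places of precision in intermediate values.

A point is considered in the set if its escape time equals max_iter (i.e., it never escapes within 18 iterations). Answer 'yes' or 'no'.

Answer: no

Derivation:
z_0 = 0 + 0i, c = -1.7800 + -0.7040i
Iter 1: z = -1.7800 + -0.7040i, |z|^2 = 3.6640
Iter 2: z = 0.8928 + 1.8022i, |z|^2 = 4.0451
Escaped at iteration 2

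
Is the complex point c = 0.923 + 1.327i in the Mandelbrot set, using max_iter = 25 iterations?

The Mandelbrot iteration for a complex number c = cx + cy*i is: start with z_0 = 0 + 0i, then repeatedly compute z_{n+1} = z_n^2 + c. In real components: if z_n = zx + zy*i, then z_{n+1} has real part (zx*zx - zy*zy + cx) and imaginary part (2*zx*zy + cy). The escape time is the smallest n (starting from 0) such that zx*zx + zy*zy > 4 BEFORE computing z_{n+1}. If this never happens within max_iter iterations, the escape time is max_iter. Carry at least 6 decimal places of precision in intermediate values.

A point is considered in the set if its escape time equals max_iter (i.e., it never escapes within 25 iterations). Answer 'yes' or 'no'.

z_0 = 0 + 0i, c = 0.9230 + 1.3270i
Iter 1: z = 0.9230 + 1.3270i, |z|^2 = 2.6129
Iter 2: z = 0.0140 + 3.7766i, |z|^2 = 14.2632
Escaped at iteration 2

Answer: no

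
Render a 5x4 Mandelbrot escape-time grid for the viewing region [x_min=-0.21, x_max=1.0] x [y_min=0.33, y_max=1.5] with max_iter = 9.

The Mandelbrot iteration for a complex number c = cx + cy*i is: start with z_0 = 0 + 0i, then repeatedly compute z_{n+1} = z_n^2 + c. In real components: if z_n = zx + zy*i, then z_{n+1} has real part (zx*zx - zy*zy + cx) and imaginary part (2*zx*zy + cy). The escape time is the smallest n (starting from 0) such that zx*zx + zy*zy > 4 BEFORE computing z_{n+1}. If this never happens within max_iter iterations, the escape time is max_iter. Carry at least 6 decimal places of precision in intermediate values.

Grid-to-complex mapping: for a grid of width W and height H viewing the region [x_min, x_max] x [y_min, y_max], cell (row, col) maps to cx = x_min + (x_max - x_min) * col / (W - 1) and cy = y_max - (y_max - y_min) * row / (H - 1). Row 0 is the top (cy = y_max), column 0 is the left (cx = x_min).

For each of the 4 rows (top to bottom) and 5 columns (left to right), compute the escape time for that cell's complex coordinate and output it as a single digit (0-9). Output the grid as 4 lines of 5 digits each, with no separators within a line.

Answer: 22222
94222
98532
99932

Derivation:
(row=0, col=0): c = -0.2100 + 1.5000i → escape time 2
(row=0, col=1): c = 0.0925 + 1.5000i → escape time 2
(row=0, col=2): c = 0.3950 + 1.5000i → escape time 2
(row=0, col=3): c = 0.6975 + 1.5000i → escape time 2
(row=0, col=4): c = 1.0000 + 1.5000i → escape time 2
(row=1, col=0): c = -0.2100 + 1.1100i → escape time 9
(row=1, col=1): c = 0.0925 + 1.1100i → escape time 4
(row=1, col=2): c = 0.3950 + 1.1100i → escape time 2
(row=1, col=3): c = 0.6975 + 1.1100i → escape time 2
(row=1, col=4): c = 1.0000 + 1.1100i → escape time 2
(row=2, col=0): c = -0.2100 + 0.7200i → escape time 9
(row=2, col=1): c = 0.0925 + 0.7200i → escape time 8
(row=2, col=2): c = 0.3950 + 0.7200i → escape time 5
(row=2, col=3): c = 0.6975 + 0.7200i → escape time 3
(row=2, col=4): c = 1.0000 + 0.7200i → escape time 2
(row=3, col=0): c = -0.2100 + 0.3300i → escape time 9
(row=3, col=1): c = 0.0925 + 0.3300i → escape time 9
(row=3, col=2): c = 0.3950 + 0.3300i → escape time 9
(row=3, col=3): c = 0.6975 + 0.3300i → escape time 3
(row=3, col=4): c = 1.0000 + 0.3300i → escape time 2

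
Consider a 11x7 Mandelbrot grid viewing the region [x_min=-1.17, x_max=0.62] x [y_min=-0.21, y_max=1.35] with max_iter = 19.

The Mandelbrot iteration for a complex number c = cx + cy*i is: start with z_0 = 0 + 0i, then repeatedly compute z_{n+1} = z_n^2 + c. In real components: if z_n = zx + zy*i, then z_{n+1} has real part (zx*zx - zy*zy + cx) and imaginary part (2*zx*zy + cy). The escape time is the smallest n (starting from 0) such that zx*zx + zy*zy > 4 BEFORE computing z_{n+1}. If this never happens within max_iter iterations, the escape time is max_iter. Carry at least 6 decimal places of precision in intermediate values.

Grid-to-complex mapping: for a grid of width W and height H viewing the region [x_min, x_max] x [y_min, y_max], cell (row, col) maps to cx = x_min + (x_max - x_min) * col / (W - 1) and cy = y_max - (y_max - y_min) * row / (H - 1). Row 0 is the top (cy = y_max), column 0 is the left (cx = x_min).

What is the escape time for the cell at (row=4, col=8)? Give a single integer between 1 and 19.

z_0 = 0 + 0i, c = 0.2620 + 0.3100i
Iter 1: z = 0.2620 + 0.3100i, |z|^2 = 0.1647
Iter 2: z = 0.2345 + 0.4724i, |z|^2 = 0.2782
Iter 3: z = 0.0938 + 0.5316i, |z|^2 = 0.2914
Iter 4: z = -0.0118 + 0.4097i, |z|^2 = 0.1680
Iter 5: z = 0.0943 + 0.3003i, |z|^2 = 0.0991
Iter 6: z = 0.1807 + 0.3666i, |z|^2 = 0.1671
Iter 7: z = 0.1602 + 0.4425i, |z|^2 = 0.2215
Iter 8: z = 0.0919 + 0.4518i, |z|^2 = 0.2126
Iter 9: z = 0.0663 + 0.3930i, |z|^2 = 0.1589
Iter 10: z = 0.1119 + 0.3621i, |z|^2 = 0.1437
Iter 11: z = 0.1434 + 0.3911i, |z|^2 = 0.1735
Iter 12: z = 0.1296 + 0.4222i, |z|^2 = 0.1950
Iter 13: z = 0.1006 + 0.4195i, |z|^2 = 0.1861
Iter 14: z = 0.0962 + 0.3944i, |z|^2 = 0.1648
Iter 15: z = 0.1157 + 0.3859i, |z|^2 = 0.1623
Iter 16: z = 0.1265 + 0.3993i, |z|^2 = 0.1754
Iter 17: z = 0.1186 + 0.4110i, |z|^2 = 0.1830
Iter 18: z = 0.1071 + 0.4075i, |z|^2 = 0.1775

Answer: 19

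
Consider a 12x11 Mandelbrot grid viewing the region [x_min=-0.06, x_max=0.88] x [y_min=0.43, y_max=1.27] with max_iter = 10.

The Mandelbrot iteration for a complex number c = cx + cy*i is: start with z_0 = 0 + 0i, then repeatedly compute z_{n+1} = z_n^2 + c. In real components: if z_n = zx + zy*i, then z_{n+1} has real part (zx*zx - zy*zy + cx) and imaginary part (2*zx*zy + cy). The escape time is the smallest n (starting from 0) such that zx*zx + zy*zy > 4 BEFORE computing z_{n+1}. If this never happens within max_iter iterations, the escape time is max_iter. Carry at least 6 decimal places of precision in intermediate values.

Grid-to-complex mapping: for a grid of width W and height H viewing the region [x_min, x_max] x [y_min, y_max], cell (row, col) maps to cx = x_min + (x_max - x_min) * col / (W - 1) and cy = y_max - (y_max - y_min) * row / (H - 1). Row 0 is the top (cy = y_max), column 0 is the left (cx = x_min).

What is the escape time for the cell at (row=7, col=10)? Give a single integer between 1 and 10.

z_0 = 0 + 0i, c = 0.7945 + 0.6820i
Iter 1: z = 0.7945 + 0.6820i, |z|^2 = 1.0964
Iter 2: z = 0.9607 + 1.7658i, |z|^2 = 4.0409
Escaped at iteration 2

Answer: 2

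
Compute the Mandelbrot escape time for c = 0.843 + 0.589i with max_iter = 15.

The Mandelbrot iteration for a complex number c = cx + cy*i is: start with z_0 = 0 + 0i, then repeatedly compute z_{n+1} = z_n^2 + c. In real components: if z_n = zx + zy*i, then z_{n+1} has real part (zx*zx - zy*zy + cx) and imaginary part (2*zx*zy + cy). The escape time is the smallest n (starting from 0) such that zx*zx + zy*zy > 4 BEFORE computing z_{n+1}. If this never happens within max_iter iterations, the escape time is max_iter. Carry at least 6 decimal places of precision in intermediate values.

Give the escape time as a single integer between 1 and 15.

z_0 = 0 + 0i, c = 0.8430 + 0.5890i
Iter 1: z = 0.8430 + 0.5890i, |z|^2 = 1.0576
Iter 2: z = 1.2067 + 1.5821i, |z|^2 = 3.9591
Iter 3: z = -0.2037 + 4.4072i, |z|^2 = 19.4651
Escaped at iteration 3

Answer: 3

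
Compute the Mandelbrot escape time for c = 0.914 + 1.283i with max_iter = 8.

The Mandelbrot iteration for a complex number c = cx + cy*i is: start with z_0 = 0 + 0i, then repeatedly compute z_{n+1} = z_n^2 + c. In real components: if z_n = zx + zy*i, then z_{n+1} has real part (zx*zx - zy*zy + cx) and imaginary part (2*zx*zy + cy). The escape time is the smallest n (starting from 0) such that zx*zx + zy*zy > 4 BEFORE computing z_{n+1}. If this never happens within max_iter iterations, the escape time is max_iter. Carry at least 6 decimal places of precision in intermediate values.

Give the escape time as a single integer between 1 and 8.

Answer: 2

Derivation:
z_0 = 0 + 0i, c = 0.9140 + 1.2830i
Iter 1: z = 0.9140 + 1.2830i, |z|^2 = 2.4815
Iter 2: z = 0.1033 + 3.6283i, |z|^2 = 13.1754
Escaped at iteration 2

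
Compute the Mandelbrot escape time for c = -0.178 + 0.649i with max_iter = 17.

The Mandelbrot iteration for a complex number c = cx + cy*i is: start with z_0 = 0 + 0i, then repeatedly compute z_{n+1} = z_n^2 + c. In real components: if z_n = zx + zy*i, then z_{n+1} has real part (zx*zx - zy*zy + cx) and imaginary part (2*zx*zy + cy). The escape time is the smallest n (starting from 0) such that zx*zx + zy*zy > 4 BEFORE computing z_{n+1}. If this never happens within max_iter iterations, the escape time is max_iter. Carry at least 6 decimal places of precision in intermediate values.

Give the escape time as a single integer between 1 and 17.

Answer: 17

Derivation:
z_0 = 0 + 0i, c = -0.1780 + 0.6490i
Iter 1: z = -0.1780 + 0.6490i, |z|^2 = 0.4529
Iter 2: z = -0.5675 + 0.4180i, |z|^2 = 0.4968
Iter 3: z = -0.0306 + 0.1746i, |z|^2 = 0.0314
Iter 4: z = -0.2076 + 0.6383i, |z|^2 = 0.4505
Iter 5: z = -0.5424 + 0.3840i, |z|^2 = 0.4416
Iter 6: z = -0.0313 + 0.2324i, |z|^2 = 0.0550
Iter 7: z = -0.2310 + 0.6344i, |z|^2 = 0.4559
Iter 8: z = -0.5271 + 0.3558i, |z|^2 = 0.4045
Iter 9: z = -0.0268 + 0.2739i, |z|^2 = 0.0757
Iter 10: z = -0.2523 + 0.6343i, |z|^2 = 0.4660
Iter 11: z = -0.5168 + 0.3289i, |z|^2 = 0.3752
Iter 12: z = -0.0192 + 0.3090i, |z|^2 = 0.0959
Iter 13: z = -0.2731 + 0.6372i, |z|^2 = 0.4806
Iter 14: z = -0.5094 + 0.3009i, |z|^2 = 0.3500
Iter 15: z = -0.0091 + 0.3424i, |z|^2 = 0.1173
Iter 16: z = -0.2952 + 0.6428i, |z|^2 = 0.5003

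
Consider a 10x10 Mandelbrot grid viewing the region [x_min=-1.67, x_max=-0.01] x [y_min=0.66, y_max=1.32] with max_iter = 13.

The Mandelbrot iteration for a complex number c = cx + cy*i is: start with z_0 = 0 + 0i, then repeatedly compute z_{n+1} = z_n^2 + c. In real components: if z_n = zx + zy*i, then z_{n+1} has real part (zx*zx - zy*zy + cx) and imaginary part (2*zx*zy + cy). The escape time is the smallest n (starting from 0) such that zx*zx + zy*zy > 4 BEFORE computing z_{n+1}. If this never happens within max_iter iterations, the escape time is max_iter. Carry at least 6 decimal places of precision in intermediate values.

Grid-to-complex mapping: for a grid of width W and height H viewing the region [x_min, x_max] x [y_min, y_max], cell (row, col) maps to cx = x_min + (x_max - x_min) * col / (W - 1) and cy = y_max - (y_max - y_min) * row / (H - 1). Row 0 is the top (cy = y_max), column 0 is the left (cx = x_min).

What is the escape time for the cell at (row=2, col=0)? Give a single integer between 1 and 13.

Answer: 1

Derivation:
z_0 = 0 + 0i, c = -1.6700 + 1.1733i
Iter 1: z = -1.6700 + 1.1733i, |z|^2 = 4.1656
Escaped at iteration 1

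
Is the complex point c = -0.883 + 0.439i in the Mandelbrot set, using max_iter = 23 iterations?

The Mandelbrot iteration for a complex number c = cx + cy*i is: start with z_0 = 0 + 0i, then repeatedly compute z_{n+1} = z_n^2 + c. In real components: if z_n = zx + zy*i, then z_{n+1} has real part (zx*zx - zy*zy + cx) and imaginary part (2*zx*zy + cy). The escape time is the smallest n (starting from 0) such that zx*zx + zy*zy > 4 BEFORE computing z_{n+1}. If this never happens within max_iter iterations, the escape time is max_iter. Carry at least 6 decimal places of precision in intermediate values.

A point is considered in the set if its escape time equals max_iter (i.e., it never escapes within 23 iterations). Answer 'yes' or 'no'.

Answer: no

Derivation:
z_0 = 0 + 0i, c = -0.8830 + 0.4390i
Iter 1: z = -0.8830 + 0.4390i, |z|^2 = 0.9724
Iter 2: z = -0.2960 + -0.3363i, |z|^2 = 0.2007
Iter 3: z = -0.9084 + 0.6381i, |z|^2 = 1.2324
Iter 4: z = -0.4649 + -0.7204i, |z|^2 = 0.7350
Iter 5: z = -1.1858 + 1.1088i, |z|^2 = 2.6354
Iter 6: z = -0.7063 + -2.1905i, |z|^2 = 5.2972
Escaped at iteration 6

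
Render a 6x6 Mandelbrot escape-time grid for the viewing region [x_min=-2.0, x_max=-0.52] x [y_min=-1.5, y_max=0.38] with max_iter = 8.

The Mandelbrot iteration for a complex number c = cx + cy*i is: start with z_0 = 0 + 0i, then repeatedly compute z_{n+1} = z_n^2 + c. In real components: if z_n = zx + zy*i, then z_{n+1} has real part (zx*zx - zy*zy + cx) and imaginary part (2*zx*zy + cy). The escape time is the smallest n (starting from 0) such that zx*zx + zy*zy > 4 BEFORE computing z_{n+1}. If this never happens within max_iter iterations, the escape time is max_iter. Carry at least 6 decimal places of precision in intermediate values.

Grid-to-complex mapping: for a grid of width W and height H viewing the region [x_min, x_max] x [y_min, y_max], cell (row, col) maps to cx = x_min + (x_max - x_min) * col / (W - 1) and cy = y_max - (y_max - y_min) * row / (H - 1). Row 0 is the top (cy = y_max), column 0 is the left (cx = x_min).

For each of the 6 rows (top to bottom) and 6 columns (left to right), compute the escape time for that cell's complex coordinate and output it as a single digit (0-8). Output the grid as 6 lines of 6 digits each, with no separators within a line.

(row=0, col=0): c = -2.0000 + 0.3800i → escape time 1
(row=0, col=1): c = -1.7040 + 0.3800i → escape time 3
(row=0, col=2): c = -1.4080 + 0.3800i → escape time 5
(row=0, col=3): c = -1.1120 + 0.3800i → escape time 7
(row=0, col=4): c = -0.8160 + 0.3800i → escape time 7
(row=0, col=5): c = -0.5200 + 0.3800i → escape time 8
(row=1, col=0): c = -2.0000 + 0.0040i → escape time 1
(row=1, col=1): c = -1.7040 + 0.0040i → escape time 8
(row=1, col=2): c = -1.4080 + 0.0040i → escape time 8
(row=1, col=3): c = -1.1120 + 0.0040i → escape time 8
(row=1, col=4): c = -0.8160 + 0.0040i → escape time 8
(row=1, col=5): c = -0.5200 + 0.0040i → escape time 8
(row=2, col=0): c = -2.0000 + -0.3720i → escape time 1
(row=2, col=1): c = -1.7040 + -0.3720i → escape time 3
(row=2, col=2): c = -1.4080 + -0.3720i → escape time 5
(row=2, col=3): c = -1.1120 + -0.3720i → escape time 7
(row=2, col=4): c = -0.8160 + -0.3720i → escape time 8
(row=2, col=5): c = -0.5200 + -0.3720i → escape time 8
(row=3, col=0): c = -2.0000 + -0.7480i → escape time 1
(row=3, col=1): c = -1.7040 + -0.7480i → escape time 3
(row=3, col=2): c = -1.4080 + -0.7480i → escape time 3
(row=3, col=3): c = -1.1120 + -0.7480i → escape time 3
(row=3, col=4): c = -0.8160 + -0.7480i → escape time 4
(row=3, col=5): c = -0.5200 + -0.7480i → escape time 6
(row=4, col=0): c = -2.0000 + -1.1240i → escape time 1
(row=4, col=1): c = -1.7040 + -1.1240i → escape time 1
(row=4, col=2): c = -1.4080 + -1.1240i → escape time 2
(row=4, col=3): c = -1.1120 + -1.1240i → escape time 3
(row=4, col=4): c = -0.8160 + -1.1240i → escape time 3
(row=4, col=5): c = -0.5200 + -1.1240i → escape time 3
(row=5, col=0): c = -2.0000 + -1.5000i → escape time 1
(row=5, col=1): c = -1.7040 + -1.5000i → escape time 1
(row=5, col=2): c = -1.4080 + -1.5000i → escape time 1
(row=5, col=3): c = -1.1120 + -1.5000i → escape time 2
(row=5, col=4): c = -0.8160 + -1.5000i → escape time 2
(row=5, col=5): c = -0.5200 + -1.5000i → escape time 2

Answer: 135778
188888
135788
133346
112333
111222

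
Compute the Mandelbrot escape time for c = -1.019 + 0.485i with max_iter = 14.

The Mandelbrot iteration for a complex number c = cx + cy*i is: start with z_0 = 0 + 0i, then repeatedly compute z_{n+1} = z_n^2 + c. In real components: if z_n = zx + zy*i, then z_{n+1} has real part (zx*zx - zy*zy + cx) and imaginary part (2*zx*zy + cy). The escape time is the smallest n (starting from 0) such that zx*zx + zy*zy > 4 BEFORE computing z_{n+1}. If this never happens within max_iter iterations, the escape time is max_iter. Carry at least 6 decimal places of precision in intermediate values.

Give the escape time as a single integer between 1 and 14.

z_0 = 0 + 0i, c = -1.0190 + 0.4850i
Iter 1: z = -1.0190 + 0.4850i, |z|^2 = 1.2736
Iter 2: z = -0.2159 + -0.5034i, |z|^2 = 0.3000
Iter 3: z = -1.2258 + 0.7023i, |z|^2 = 1.9960
Iter 4: z = -0.0096 + -1.2369i, |z|^2 = 1.5301
Iter 5: z = -2.5489 + 0.5087i, |z|^2 = 6.7557
Escaped at iteration 5

Answer: 5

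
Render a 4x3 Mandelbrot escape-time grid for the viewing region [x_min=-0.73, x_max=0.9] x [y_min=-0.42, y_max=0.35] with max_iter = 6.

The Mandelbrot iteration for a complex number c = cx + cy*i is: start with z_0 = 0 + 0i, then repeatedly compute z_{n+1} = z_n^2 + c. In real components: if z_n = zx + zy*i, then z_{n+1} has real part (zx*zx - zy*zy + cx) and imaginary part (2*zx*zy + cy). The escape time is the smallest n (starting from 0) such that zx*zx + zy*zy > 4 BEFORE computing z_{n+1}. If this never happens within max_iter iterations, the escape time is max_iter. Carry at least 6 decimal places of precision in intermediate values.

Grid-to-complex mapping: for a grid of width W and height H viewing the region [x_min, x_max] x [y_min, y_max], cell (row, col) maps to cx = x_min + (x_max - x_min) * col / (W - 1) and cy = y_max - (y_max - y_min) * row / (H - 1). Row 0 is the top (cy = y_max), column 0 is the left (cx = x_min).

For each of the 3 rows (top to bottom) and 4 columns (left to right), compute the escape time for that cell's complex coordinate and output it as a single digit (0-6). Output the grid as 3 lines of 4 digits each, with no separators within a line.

(row=0, col=0): c = -0.7300 + 0.3500i → escape time 6
(row=0, col=1): c = -0.1867 + 0.3500i → escape time 6
(row=0, col=2): c = 0.3567 + 0.3500i → escape time 6
(row=0, col=3): c = 0.9000 + 0.3500i → escape time 3
(row=1, col=0): c = -0.7300 + -0.0350i → escape time 6
(row=1, col=1): c = -0.1867 + -0.0350i → escape time 6
(row=1, col=2): c = 0.3567 + -0.0350i → escape time 6
(row=1, col=3): c = 0.9000 + -0.0350i → escape time 3
(row=2, col=0): c = -0.7300 + -0.4200i → escape time 6
(row=2, col=1): c = -0.1867 + -0.4200i → escape time 6
(row=2, col=2): c = 0.3567 + -0.4200i → escape time 6
(row=2, col=3): c = 0.9000 + -0.4200i → escape time 3

Answer: 6663
6663
6663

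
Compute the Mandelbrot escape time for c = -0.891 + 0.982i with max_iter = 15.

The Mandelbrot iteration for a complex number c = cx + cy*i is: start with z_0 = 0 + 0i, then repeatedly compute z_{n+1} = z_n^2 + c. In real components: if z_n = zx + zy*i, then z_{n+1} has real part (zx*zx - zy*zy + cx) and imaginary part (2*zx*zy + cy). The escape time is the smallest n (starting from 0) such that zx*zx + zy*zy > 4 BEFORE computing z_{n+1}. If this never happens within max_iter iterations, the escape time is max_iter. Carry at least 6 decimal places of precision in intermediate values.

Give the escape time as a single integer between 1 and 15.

Answer: 3

Derivation:
z_0 = 0 + 0i, c = -0.8910 + 0.9820i
Iter 1: z = -0.8910 + 0.9820i, |z|^2 = 1.7582
Iter 2: z = -1.0614 + -0.7679i, |z|^2 = 1.7164
Iter 3: z = -0.3540 + 2.6122i, |z|^2 = 6.9490
Escaped at iteration 3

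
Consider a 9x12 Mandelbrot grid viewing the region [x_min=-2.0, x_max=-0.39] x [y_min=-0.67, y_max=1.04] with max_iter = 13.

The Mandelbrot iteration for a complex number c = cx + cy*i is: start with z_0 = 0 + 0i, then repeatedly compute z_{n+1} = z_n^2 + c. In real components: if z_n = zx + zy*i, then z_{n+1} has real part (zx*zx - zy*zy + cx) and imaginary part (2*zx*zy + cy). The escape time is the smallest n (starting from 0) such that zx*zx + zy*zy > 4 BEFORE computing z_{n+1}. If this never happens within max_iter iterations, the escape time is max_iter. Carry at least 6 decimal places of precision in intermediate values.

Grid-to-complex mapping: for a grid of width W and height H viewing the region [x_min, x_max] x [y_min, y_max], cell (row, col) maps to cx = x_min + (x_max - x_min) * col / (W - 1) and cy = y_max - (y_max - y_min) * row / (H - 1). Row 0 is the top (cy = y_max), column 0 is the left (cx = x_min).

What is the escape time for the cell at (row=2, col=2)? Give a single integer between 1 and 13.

z_0 = 0 + 0i, c = -1.5975 + 0.7291i
Iter 1: z = -1.5975 + 0.7291i, |z|^2 = 3.0836
Iter 2: z = 0.4229 + -1.6004i, |z|^2 = 2.7400
Iter 3: z = -3.9798 + -0.6246i, |z|^2 = 16.2286
Escaped at iteration 3

Answer: 3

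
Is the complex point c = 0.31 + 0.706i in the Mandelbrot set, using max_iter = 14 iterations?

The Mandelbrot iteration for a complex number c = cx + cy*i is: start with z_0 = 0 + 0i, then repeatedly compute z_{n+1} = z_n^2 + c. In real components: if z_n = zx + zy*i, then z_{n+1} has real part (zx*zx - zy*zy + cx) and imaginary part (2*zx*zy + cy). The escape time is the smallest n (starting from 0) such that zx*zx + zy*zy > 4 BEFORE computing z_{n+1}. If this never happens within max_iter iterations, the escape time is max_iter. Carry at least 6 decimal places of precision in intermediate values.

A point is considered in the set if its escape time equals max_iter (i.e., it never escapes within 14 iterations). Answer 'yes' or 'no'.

Answer: no

Derivation:
z_0 = 0 + 0i, c = 0.3100 + 0.7060i
Iter 1: z = 0.3100 + 0.7060i, |z|^2 = 0.5945
Iter 2: z = -0.0923 + 1.1437i, |z|^2 = 1.3166
Iter 3: z = -0.9896 + 0.4948i, |z|^2 = 1.2241
Iter 4: z = 1.0444 + -0.2733i, |z|^2 = 1.1655
Iter 5: z = 1.3262 + 0.1352i, |z|^2 = 1.7770
Iter 6: z = 2.0505 + 1.0646i, |z|^2 = 5.3378
Escaped at iteration 6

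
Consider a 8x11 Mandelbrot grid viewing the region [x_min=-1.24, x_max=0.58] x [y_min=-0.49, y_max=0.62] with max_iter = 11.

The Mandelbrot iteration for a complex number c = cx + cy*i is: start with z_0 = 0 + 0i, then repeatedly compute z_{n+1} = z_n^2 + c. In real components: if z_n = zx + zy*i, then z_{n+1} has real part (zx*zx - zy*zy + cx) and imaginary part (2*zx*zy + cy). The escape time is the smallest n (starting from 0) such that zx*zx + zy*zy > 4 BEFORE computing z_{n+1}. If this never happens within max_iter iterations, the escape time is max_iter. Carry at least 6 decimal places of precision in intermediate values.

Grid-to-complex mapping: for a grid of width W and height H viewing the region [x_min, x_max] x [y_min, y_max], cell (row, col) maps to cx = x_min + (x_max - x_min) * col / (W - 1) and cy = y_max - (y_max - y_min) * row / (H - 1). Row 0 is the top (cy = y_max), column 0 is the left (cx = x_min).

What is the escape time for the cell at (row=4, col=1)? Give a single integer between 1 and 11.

z_0 = 0 + 0i, c = -0.9800 + 0.1760i
Iter 1: z = -0.9800 + 0.1760i, |z|^2 = 0.9914
Iter 2: z = -0.0506 + -0.1690i, |z|^2 = 0.0311
Iter 3: z = -1.0060 + 0.1931i, |z|^2 = 1.0493
Iter 4: z = -0.0053 + -0.2125i, |z|^2 = 0.0452
Iter 5: z = -1.0251 + 0.1782i, |z|^2 = 1.0827
Iter 6: z = 0.0391 + -0.1894i, |z|^2 = 0.0374
Iter 7: z = -1.0144 + 0.1612i, |z|^2 = 1.0549
Iter 8: z = 0.0229 + -0.1510i, |z|^2 = 0.0233
Iter 9: z = -1.0023 + 0.1691i, |z|^2 = 1.0331
Iter 10: z = -0.0040 + -0.1629i, |z|^2 = 0.0266

Answer: 11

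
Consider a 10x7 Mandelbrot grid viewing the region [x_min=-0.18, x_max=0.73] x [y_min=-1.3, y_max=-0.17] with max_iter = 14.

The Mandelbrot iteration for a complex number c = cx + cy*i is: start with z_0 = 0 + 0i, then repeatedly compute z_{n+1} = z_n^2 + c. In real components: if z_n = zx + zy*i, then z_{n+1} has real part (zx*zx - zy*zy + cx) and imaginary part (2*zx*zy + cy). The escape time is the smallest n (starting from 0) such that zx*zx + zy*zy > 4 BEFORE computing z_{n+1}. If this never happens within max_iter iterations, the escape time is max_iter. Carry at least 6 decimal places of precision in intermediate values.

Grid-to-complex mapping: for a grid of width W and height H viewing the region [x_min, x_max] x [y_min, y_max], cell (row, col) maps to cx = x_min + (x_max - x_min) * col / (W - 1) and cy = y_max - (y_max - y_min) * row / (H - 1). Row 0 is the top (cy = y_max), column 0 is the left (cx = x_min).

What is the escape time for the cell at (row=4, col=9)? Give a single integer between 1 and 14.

Answer: 2

Derivation:
z_0 = 0 + 0i, c = 0.7300 + -0.9233i
Iter 1: z = 0.7300 + -0.9233i, |z|^2 = 1.3854
Iter 2: z = 0.4104 + -2.2714i, |z|^2 = 5.3276
Escaped at iteration 2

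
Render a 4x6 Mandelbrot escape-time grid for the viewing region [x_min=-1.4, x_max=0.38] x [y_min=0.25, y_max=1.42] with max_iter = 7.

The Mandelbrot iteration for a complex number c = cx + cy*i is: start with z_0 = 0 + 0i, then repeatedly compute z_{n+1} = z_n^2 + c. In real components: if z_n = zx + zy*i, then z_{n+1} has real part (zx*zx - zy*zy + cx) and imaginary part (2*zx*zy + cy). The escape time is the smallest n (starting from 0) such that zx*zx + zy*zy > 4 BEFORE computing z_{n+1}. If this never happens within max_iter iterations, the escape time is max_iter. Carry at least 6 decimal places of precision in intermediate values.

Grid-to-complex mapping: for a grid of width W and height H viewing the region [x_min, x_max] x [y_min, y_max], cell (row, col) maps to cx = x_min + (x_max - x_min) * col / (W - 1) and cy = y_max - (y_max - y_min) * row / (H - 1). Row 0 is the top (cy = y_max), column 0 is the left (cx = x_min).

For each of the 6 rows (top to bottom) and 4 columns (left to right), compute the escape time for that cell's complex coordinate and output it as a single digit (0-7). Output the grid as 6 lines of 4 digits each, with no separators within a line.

(row=0, col=0): c = -1.4000 + 1.4200i → escape time 2
(row=0, col=1): c = -0.8067 + 1.4200i → escape time 2
(row=0, col=2): c = -0.2133 + 1.4200i → escape time 2
(row=0, col=3): c = 0.3800 + 1.4200i → escape time 2
(row=1, col=0): c = -1.4000 + 1.1860i → escape time 2
(row=1, col=1): c = -0.8067 + 1.1860i → escape time 3
(row=1, col=2): c = -0.2133 + 1.1860i → escape time 3
(row=1, col=3): c = 0.3800 + 1.1860i → escape time 2
(row=2, col=0): c = -1.4000 + 0.9520i → escape time 3
(row=2, col=1): c = -0.8067 + 0.9520i → escape time 3
(row=2, col=2): c = -0.2133 + 0.9520i → escape time 7
(row=2, col=3): c = 0.3800 + 0.9520i → escape time 3
(row=3, col=0): c = -1.4000 + 0.7180i → escape time 3
(row=3, col=1): c = -0.8067 + 0.7180i → escape time 4
(row=3, col=2): c = -0.2133 + 0.7180i → escape time 7
(row=3, col=3): c = 0.3800 + 0.7180i → escape time 5
(row=4, col=0): c = -1.4000 + 0.4840i → escape time 3
(row=4, col=1): c = -0.8067 + 0.4840i → escape time 6
(row=4, col=2): c = -0.2133 + 0.4840i → escape time 7
(row=4, col=3): c = 0.3800 + 0.4840i → escape time 7
(row=5, col=0): c = -1.4000 + 0.2500i → escape time 5
(row=5, col=1): c = -0.8067 + 0.2500i → escape time 7
(row=5, col=2): c = -0.2133 + 0.2500i → escape time 7
(row=5, col=3): c = 0.3800 + 0.2500i → escape time 7

Answer: 2222
2332
3373
3475
3677
5777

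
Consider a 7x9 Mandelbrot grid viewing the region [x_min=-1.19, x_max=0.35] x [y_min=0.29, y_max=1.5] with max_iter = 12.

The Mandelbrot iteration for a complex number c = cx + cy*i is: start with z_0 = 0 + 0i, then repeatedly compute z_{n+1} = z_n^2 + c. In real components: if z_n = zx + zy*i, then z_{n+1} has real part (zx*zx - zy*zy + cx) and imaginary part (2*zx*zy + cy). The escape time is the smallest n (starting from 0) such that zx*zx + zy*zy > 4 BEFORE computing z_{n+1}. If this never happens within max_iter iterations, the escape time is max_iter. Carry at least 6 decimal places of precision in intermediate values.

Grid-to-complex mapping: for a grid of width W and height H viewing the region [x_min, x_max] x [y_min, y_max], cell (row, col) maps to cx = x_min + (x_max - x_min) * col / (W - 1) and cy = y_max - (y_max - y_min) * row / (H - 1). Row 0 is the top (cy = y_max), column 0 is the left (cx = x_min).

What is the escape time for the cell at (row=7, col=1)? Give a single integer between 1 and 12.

z_0 = 0 + 0i, c = -0.9333 + 0.4413i
Iter 1: z = -0.9333 + 0.4413i, |z|^2 = 1.0658
Iter 2: z = -0.2569 + -0.3824i, |z|^2 = 0.2123
Iter 3: z = -1.0136 + 0.6378i, |z|^2 = 1.4340
Iter 4: z = -0.3127 + -0.8516i, |z|^2 = 0.8230
Iter 5: z = -1.5607 + 0.9739i, |z|^2 = 3.3842
Iter 6: z = 0.5539 + -2.5986i, |z|^2 = 7.0597
Escaped at iteration 6

Answer: 6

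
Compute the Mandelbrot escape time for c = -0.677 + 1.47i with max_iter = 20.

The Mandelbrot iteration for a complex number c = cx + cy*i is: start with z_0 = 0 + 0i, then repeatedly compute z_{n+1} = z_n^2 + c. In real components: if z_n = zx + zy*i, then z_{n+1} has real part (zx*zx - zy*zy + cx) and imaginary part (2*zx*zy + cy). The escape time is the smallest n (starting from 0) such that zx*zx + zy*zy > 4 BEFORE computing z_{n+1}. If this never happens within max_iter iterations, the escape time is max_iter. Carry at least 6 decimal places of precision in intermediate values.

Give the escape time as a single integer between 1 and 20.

z_0 = 0 + 0i, c = -0.6770 + 1.4700i
Iter 1: z = -0.6770 + 1.4700i, |z|^2 = 2.6192
Iter 2: z = -2.3796 + -0.5204i, |z|^2 = 5.9332
Escaped at iteration 2

Answer: 2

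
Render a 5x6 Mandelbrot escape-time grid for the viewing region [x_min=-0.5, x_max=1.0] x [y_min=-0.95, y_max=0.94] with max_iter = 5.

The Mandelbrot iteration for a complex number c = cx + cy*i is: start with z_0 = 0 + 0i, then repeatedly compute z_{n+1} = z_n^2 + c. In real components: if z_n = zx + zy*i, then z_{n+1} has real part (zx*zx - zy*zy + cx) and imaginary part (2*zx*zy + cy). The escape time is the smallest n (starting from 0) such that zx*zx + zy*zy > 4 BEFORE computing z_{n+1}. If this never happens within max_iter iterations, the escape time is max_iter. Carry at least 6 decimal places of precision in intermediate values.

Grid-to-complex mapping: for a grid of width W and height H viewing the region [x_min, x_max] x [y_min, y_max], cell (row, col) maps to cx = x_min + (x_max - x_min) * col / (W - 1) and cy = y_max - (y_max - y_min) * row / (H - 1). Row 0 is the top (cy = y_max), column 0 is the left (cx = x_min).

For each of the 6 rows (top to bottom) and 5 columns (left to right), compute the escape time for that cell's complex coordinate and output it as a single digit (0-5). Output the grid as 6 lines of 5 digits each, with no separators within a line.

(row=0, col=0): c = -0.5000 + 0.9400i → escape time 4
(row=0, col=1): c = -0.1250 + 0.9400i → escape time 5
(row=0, col=2): c = 0.2500 + 0.9400i → escape time 4
(row=0, col=3): c = 0.6250 + 0.9400i → escape time 2
(row=0, col=4): c = 1.0000 + 0.9400i → escape time 2
(row=1, col=0): c = -0.5000 + 0.5620i → escape time 5
(row=1, col=1): c = -0.1250 + 0.5620i → escape time 5
(row=1, col=2): c = 0.2500 + 0.5620i → escape time 5
(row=1, col=3): c = 0.6250 + 0.5620i → escape time 3
(row=1, col=4): c = 1.0000 + 0.5620i → escape time 2
(row=2, col=0): c = -0.5000 + 0.1840i → escape time 5
(row=2, col=1): c = -0.1250 + 0.1840i → escape time 5
(row=2, col=2): c = 0.2500 + 0.1840i → escape time 5
(row=2, col=3): c = 0.6250 + 0.1840i → escape time 4
(row=2, col=4): c = 1.0000 + 0.1840i → escape time 2
(row=3, col=0): c = -0.5000 + -0.1940i → escape time 5
(row=3, col=1): c = -0.1250 + -0.1940i → escape time 5
(row=3, col=2): c = 0.2500 + -0.1940i → escape time 5
(row=3, col=3): c = 0.6250 + -0.1940i → escape time 4
(row=3, col=4): c = 1.0000 + -0.1940i → escape time 2
(row=4, col=0): c = -0.5000 + -0.5720i → escape time 5
(row=4, col=1): c = -0.1250 + -0.5720i → escape time 5
(row=4, col=2): c = 0.2500 + -0.5720i → escape time 5
(row=4, col=3): c = 0.6250 + -0.5720i → escape time 3
(row=4, col=4): c = 1.0000 + -0.5720i → escape time 2
(row=5, col=0): c = -0.5000 + -0.9500i → escape time 4
(row=5, col=1): c = -0.1250 + -0.9500i → escape time 5
(row=5, col=2): c = 0.2500 + -0.9500i → escape time 4
(row=5, col=3): c = 0.6250 + -0.9500i → escape time 2
(row=5, col=4): c = 1.0000 + -0.9500i → escape time 2

Answer: 45422
55532
55542
55542
55532
45422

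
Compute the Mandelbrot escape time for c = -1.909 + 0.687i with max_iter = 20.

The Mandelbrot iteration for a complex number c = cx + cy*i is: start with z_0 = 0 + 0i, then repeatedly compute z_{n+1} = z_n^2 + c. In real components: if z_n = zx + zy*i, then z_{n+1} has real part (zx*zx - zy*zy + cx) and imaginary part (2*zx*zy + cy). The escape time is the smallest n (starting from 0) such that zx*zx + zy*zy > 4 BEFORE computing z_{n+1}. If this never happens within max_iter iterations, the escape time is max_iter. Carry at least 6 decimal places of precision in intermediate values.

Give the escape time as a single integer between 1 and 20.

Answer: 1

Derivation:
z_0 = 0 + 0i, c = -1.9090 + 0.6870i
Iter 1: z = -1.9090 + 0.6870i, |z|^2 = 4.1163
Escaped at iteration 1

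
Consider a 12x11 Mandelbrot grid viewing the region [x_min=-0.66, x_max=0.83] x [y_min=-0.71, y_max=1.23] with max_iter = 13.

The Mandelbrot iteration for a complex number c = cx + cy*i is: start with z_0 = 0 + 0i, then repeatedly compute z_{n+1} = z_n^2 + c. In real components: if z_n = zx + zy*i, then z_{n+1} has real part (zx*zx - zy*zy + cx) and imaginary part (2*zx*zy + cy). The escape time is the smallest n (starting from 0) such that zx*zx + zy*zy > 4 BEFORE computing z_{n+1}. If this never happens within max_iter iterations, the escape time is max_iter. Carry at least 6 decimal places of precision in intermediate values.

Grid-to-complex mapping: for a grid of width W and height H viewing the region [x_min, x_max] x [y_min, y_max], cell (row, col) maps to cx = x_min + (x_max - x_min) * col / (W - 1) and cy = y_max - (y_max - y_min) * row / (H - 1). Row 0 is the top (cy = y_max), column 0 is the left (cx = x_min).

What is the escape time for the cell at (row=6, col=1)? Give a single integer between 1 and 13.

Answer: 13

Derivation:
z_0 = 0 + 0i, c = -0.5245 + 0.0660i
Iter 1: z = -0.5245 + 0.0660i, |z|^2 = 0.2795
Iter 2: z = -0.2538 + -0.0032i, |z|^2 = 0.0644
Iter 3: z = -0.4602 + 0.0676i, |z|^2 = 0.2163
Iter 4: z = -0.3174 + 0.0037i, |z|^2 = 0.1007
Iter 5: z = -0.4238 + 0.0636i, |z|^2 = 0.1837
Iter 6: z = -0.3490 + 0.0121i, |z|^2 = 0.1219
Iter 7: z = -0.4029 + 0.0576i, |z|^2 = 0.1657
Iter 8: z = -0.3655 + 0.0196i, |z|^2 = 0.1340
Iter 9: z = -0.3913 + 0.0517i, |z|^2 = 0.1558
Iter 10: z = -0.3741 + 0.0256i, |z|^2 = 0.1406
Iter 11: z = -0.3853 + 0.0469i, |z|^2 = 0.1506
Iter 12: z = -0.3783 + 0.0299i, |z|^2 = 0.1440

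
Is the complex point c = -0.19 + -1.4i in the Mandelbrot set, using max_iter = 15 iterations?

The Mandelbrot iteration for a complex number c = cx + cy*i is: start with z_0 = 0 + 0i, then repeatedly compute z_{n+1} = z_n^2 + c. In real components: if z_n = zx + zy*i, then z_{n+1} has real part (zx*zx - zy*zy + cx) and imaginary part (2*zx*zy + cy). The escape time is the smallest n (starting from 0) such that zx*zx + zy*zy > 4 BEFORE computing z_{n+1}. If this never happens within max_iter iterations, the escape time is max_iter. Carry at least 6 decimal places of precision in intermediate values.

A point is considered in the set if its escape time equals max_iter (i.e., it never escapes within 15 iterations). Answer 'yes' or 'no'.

z_0 = 0 + 0i, c = -0.1900 + -1.4000i
Iter 1: z = -0.1900 + -1.4000i, |z|^2 = 1.9961
Iter 2: z = -2.1139 + -0.8680i, |z|^2 = 5.2220
Escaped at iteration 2

Answer: no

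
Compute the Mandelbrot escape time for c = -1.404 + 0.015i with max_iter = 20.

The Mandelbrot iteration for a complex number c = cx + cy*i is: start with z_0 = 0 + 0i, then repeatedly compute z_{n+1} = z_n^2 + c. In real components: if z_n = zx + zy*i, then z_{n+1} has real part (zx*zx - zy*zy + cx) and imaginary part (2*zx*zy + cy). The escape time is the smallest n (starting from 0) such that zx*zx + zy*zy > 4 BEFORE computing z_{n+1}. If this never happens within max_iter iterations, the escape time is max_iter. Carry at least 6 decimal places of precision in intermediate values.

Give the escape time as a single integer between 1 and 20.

Answer: 20

Derivation:
z_0 = 0 + 0i, c = -1.4040 + 0.0150i
Iter 1: z = -1.4040 + 0.0150i, |z|^2 = 1.9714
Iter 2: z = 0.5670 + -0.0271i, |z|^2 = 0.3222
Iter 3: z = -1.0833 + -0.0158i, |z|^2 = 1.1737
Iter 4: z = -0.2308 + 0.0491i, |z|^2 = 0.0557
Iter 5: z = -1.3531 + -0.0077i, |z|^2 = 1.8311
Iter 6: z = 0.4269 + 0.0358i, |z|^2 = 0.1836
Iter 7: z = -1.2230 + 0.0456i, |z|^2 = 1.4978
Iter 8: z = 0.0897 + -0.0964i, |z|^2 = 0.0173
Iter 9: z = -1.4053 + -0.0023i, |z|^2 = 1.9748
Iter 10: z = 0.5707 + 0.0214i, |z|^2 = 0.3262
Iter 11: z = -1.0787 + 0.0395i, |z|^2 = 1.1652
Iter 12: z = -0.2419 + -0.0702i, |z|^2 = 0.0635
Iter 13: z = -1.3504 + 0.0489i, |z|^2 = 1.8259
Iter 14: z = 0.4171 + -0.1172i, |z|^2 = 0.1877
Iter 15: z = -1.2437 + -0.0828i, |z|^2 = 1.5537
Iter 16: z = 0.1360 + 0.2209i, |z|^2 = 0.0673
Iter 17: z = -1.4343 + 0.0751i, |z|^2 = 2.0629
Iter 18: z = 0.6476 + -0.2004i, |z|^2 = 0.4595
Iter 19: z = -1.0248 + -0.2445i, |z|^2 = 1.1100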